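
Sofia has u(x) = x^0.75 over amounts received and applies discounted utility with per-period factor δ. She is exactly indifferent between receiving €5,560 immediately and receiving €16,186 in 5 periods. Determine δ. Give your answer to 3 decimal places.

δ ≈ 0.852

Equating discounted utilities: u(5560) = δ^5·u(16186) ⇒ δ^5 = u(5560)/u(16186).
Since u(x) = x^0.75, δ^5 = (5560/16186)^0.75 = 0.34351^0.75 = 0.44870.
Hence δ = (0.44870)^(1/5) = 0.85190.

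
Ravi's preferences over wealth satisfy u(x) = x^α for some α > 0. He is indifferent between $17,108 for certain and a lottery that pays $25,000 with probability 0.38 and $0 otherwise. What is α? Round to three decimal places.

Since u(0) = 0, the lottery's EU is 0.38·25000^α.
Setting u(17108) equal to that: 17108^α = 0.38·25000^α ⇒ (17108/25000)^α = 0.38.
Taking logs: α·ln(17108/25000) = ln(0.38), so α = -0.967584 / -0.379330 ≈ 2.551.

α ≈ 2.551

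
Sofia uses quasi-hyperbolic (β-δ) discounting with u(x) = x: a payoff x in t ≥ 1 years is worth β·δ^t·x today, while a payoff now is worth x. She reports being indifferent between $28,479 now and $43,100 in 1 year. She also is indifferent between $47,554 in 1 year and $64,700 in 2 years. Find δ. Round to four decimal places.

δ ≈ 0.7350

From the later pair, β·δ^1·47554 = β·δ^2·64700; dividing through, δ = 47554/64700 = 0.73499.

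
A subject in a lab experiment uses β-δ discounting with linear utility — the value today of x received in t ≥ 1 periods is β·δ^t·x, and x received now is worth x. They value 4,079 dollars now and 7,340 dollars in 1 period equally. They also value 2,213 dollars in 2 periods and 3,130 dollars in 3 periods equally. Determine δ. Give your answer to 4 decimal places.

δ ≈ 0.7070

From the later pair, β·δ^2·2213 = β·δ^3·3130; dividing through, δ = 2213/3130 = 0.70703.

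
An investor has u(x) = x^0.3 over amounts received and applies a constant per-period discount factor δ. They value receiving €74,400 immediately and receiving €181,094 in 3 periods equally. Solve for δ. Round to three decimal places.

δ ≈ 0.915

Indifference means u(74400) = δ^3 · u(181094), so δ^3 = u(74400)/u(181094).
With u(x) = x^0.3: δ^3 = 74400^0.3/181094^0.3 = (74400/181094)^0.3 = 0.76577.
So δ = 0.76577^(1/3) ≈ 0.915.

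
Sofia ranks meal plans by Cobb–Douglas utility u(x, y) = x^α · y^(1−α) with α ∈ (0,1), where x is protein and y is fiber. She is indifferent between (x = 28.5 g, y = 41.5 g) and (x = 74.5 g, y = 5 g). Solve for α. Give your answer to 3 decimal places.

Set the two utilities equal: 28.5^α·41.5^(1−α) = 74.5^α·5^(1−α).
Taking logs: α·ln 28.5 + (1−α)·ln 41.5 = α·ln 74.5 + (1−α)·ln 5, i.e. α·-0.960895 = (1−α)·-2.116256.
With A = -0.960895 and B = -2.116256: α·A = (1−α)·B, so α = B/(A+B) = -2.116256/-3.077151 ≈ 0.688.

α ≈ 0.688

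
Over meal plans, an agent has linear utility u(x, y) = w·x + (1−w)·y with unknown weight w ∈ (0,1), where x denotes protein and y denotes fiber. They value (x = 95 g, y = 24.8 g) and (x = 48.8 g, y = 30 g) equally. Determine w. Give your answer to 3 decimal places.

u(95,24.8) = u(48.8,30) means w·95 + (1−w)·24.8 = w·48.8 + (1−w)·30.
w·(95−48.8) = (1−w)·(30−24.8), i.e. w·46.2 = (1−w)·5.2.
The marginal rate of substitution is 5.2/46.2, so w = 5.2/(46.2+5.2) = 0.101.

w = 0.101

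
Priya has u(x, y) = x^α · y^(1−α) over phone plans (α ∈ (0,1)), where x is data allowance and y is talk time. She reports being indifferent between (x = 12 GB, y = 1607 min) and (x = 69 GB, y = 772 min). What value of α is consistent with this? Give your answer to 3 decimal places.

Indifference: 12^α · 1607^(1−α) = 69^α · 772^(1−α).
Taking logs: α·ln 12 + (1−α)·ln 1607 = α·ln 69 + (1−α)·ln 772, i.e. α·-1.749200 = (1−α)·-0.733140.
Thus α·(-2.482340) = -0.733140, so α = -0.733140/-2.482340 ≈ 0.295.

α ≈ 0.295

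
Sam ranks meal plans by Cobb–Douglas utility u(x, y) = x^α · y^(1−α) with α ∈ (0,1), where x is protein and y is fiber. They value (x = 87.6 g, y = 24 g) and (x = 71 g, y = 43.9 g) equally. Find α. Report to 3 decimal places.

The Cobb–Douglas utilities coincide, so 87.6^α·24^(1−α) = 71^α·43.9^(1−α).
Rearrange to (87.6/71)^α = (43.9/24)^(1−α) and take logs: α·0.210101 = (1−α)·0.603860.
So α/(1−α) = (0.603860)/(0.210101) = 2.874141, and α = 2.874141/3.874141 ≈ 0.742.

α ≈ 0.742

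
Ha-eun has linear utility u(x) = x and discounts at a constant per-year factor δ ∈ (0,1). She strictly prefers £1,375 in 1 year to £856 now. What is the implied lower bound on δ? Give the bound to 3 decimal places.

Under u(x) = x this choice says 856 < δ·1375.
So δ > 856/1375 = 0.62255.

δ > 0.623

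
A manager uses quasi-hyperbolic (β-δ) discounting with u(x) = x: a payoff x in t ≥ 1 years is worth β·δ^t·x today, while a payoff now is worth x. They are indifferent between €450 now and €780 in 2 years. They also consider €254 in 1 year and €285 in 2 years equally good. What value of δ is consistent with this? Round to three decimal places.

From the later pair, β·δ^1·254 = β·δ^2·285; dividing through, δ = 254/285 = 0.89123.

δ ≈ 0.891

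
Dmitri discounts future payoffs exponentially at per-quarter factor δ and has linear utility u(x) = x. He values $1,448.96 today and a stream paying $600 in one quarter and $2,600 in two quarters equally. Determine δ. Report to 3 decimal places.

Equating present values: 1448.96 = 600δ + 2600δ².
That is, 2600δ² + 600δ − 1448.96 = 0, a quadratic in δ.
By the quadratic formula (taking the positive root), δ = (−600 + √15429184.00) / 5200 ≈ 0.640.

δ ≈ 0.640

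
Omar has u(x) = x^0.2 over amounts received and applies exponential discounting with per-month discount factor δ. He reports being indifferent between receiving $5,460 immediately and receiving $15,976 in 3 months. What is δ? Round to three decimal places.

Indifference means u(5460) = δ^3 · u(15976), so δ^3 = u(5460)/u(15976).
With u(x) = x^0.2: δ^3 = 5460^0.2/15976^0.2 = (5460/15976)^0.2 = 0.80676.
Hence δ = (0.80676)^(1/3) = 0.93093.

δ ≈ 0.931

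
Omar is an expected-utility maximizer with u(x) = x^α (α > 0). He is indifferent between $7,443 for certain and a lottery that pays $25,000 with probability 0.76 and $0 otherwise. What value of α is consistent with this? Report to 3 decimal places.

The lottery's expected utility is 0.76·u(25000) + 0.24·u(0) = 0.76·25000^α (since u(0) = 0 for α > 0).
Setting u(7443) equal to that: 7443^α = 0.76·25000^α ⇒ (7443/25000)^α = 0.76.
α = ln(0.76) / ln(7443/25000) = -0.274437/-1.211602 ≈ 0.227.

α ≈ 0.227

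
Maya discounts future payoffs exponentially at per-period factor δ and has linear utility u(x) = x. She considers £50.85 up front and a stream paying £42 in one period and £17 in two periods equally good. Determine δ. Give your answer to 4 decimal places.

δ ≈ 0.8901

The stream is worth 42δ + 17δ² today, so 42δ + 17δ² = 50.85.
Rearranged: 17δ² + 42δ − 50.85 = 0.
δ = (−42 + √(42² + 4·17·50.85)) / (2·17) = (−42 + √5221.80) / 34 ≈ 0.8901.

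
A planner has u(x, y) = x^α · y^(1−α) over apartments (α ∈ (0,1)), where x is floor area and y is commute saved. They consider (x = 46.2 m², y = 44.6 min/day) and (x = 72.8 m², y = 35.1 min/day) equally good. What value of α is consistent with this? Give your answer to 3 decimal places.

α ≈ 0.345

Indifference: 46.2^α · 44.6^(1−α) = 72.8^α · 35.1^(1−α).
(46.2/72.8)^α = (35.1/44.6)^(1−α); take logs: α·ln(46.2/72.8) = (1−α)·ln(35.1/44.6), i.e. α·-0.454736 = (1−α)·-0.239533.
So α/(1−α) = (-0.239533)/(-0.454736) = 0.526752, and α = 0.526752/1.526752 ≈ 0.345.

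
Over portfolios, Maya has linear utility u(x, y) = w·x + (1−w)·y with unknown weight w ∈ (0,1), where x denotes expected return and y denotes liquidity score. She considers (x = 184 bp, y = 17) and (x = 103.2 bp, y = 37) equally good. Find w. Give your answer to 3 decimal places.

u(184,17) = u(103.2,37) means w·184 + (1−w)·17 = w·103.2 + (1−w)·37.
w·(184−103.2) = (1−w)·(37−17), i.e. w·80.8 = (1−w)·20.
The marginal rate of substitution is 20/80.8, so w = 20/(80.8+20) = 0.198.

w = 0.198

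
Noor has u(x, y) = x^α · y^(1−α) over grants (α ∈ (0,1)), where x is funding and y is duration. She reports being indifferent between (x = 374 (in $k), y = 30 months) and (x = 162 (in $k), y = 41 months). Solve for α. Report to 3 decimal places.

α ≈ 0.272

Set the two utilities equal: 374^α·30^(1−α) = 162^α·41^(1−α).
Taking logs: α·ln 374 + (1−α)·ln 30 = α·ln 162 + (1−α)·ln 41, i.e. α·0.836659 = (1−α)·0.312375.
With A = 0.836659 and B = 0.312375: α·A = (1−α)·B, so α = B/(A+B) = 0.312375/1.149034 ≈ 0.272.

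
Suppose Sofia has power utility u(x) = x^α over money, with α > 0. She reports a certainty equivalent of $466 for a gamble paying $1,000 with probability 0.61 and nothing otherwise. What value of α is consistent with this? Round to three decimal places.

α ≈ 0.647

EU(lottery) = 0.61·1000^α + 0.39·0 = 0.61·1000^α.
Equating: 466^α = 0.61·1000^α, i.e. 0.4660^α = 0.61.
α = ln(0.61) / ln(466/1000) = -0.494296/-0.763570 ≈ 0.647.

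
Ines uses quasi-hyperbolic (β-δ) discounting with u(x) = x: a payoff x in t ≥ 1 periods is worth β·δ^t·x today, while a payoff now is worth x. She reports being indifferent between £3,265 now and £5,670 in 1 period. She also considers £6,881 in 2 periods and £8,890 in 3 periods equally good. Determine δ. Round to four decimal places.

δ ≈ 0.7740

Both payoffs in the second observation are in the future, so β drops out: δ^2·6881 = δ^3·8890 ⇒ δ = 6881/8890 = 0.77402.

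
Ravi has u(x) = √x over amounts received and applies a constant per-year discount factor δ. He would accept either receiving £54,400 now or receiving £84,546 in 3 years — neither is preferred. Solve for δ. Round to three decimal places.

Equating discounted utilities: u(54400) = δ^3·u(84546) ⇒ δ^3 = u(54400)/u(84546).
With u(x) = √x: δ^3 = √54400/√84546 = √(54400/84546) = 0.80215.
So δ = 0.80215^(1/3) ≈ 0.929.

δ ≈ 0.929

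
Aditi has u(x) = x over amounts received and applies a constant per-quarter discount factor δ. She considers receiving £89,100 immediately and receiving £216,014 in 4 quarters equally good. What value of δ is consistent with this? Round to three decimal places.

δ ≈ 0.801

Equating discounted utilities: u(89100) = δ^4·u(216014) ⇒ δ^4 = u(89100)/u(216014).
With u(x) = x: δ^4 = 89100/216014 = 0.41247.
So δ = 0.41247^(1/4) ≈ 0.801.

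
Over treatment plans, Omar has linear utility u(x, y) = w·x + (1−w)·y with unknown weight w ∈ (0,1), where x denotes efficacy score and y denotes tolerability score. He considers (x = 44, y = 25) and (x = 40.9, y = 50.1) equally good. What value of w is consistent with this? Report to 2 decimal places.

w = 0.89

u(44,25) = u(40.9,50.1) means w·44 + (1−w)·25 = w·40.9 + (1−w)·50.1.
Rearranging, 3.1·w − 25.1·(1−w) = 0.
The marginal rate of substitution is 25.1/3.1, so w = 25.1/(3.1+25.1) = 0.89.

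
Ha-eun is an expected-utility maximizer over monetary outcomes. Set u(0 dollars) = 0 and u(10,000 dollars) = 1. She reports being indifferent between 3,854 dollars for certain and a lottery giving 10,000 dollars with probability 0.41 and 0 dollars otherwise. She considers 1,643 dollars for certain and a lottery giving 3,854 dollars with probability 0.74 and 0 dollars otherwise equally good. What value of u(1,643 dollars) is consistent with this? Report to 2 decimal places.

First, u(3,854 dollars) = 0.41·u(10,000 dollars) + 0.59·u(0 dollars) = 0.41.
Chaining: u(1,643 dollars) = 0.74·0.41 + 0.26·0.00 = 0.3034.

0.30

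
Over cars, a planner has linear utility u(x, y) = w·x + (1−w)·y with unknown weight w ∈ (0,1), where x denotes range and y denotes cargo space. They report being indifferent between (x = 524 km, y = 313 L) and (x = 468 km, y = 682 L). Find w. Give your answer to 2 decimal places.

w = 0.87

Equating utilities: w·524 + (1−w)·313 = w·468 + (1−w)·682.
Collecting terms: w·56 = (1−w)·369.
Hence w = 369/(56+369) = 369/425 = 0.87.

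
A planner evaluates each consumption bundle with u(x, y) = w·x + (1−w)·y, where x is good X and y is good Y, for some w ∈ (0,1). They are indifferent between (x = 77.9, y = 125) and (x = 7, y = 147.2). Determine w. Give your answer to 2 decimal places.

w = 0.24

u(77.9,125) = u(7,147.2) means w·77.9 + (1−w)·125 = w·7 + (1−w)·147.2.
Collecting terms: w·70.9 = (1−w)·22.2.
So w/(1−w) = 22.2/70.9 = 0.3131, giving w = 22.2/(70.9+22.2) = 0.24.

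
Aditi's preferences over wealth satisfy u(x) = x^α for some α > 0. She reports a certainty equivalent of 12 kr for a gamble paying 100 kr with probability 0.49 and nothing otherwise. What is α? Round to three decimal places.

α ≈ 0.336

Since u(0) = 0, the lottery's EU is 0.49·100^α.
Indifference: 12^α = 0.49·100^α, so (12/100)^α = 0.49.
Take logs: α = ln 0.49 / ln(12/100) ≈ 0.33644.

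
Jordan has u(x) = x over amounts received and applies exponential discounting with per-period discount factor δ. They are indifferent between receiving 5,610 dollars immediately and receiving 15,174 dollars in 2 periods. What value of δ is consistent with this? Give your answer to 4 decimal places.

Indifference means u(5610) = δ^2 · u(15174), so δ^2 = u(5610)/u(15174).
With u(x) = x: δ^2 = 5610/15174 = 0.36971.
Hence δ = (0.36971)^(1/2) = 0.608039.

δ ≈ 0.6080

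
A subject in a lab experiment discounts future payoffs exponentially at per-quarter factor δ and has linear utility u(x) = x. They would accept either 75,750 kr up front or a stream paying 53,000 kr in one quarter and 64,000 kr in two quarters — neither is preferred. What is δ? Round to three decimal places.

δ ≈ 0.750

Present value of the stream is 53000·δ + 64000·δ². Indifference gives 53000δ + 64000δ² = 75750.
So 64000δ² + 53000δ − 75750 = 0.
By the quadratic formula (taking the positive root), δ = (−53000 + √22201000000.00) / 128000 ≈ 0.750.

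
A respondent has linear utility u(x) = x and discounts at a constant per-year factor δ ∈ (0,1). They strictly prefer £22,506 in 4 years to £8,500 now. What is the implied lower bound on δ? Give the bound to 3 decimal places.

δ > 0.784

Under u(x) = x this choice says 8500 < δ^4·22506.
Hence δ^4 > 8500/22506 = 0.37768, and x ↦ x^(1/4) is increasing on (0,∞).
δ > 0.37768^(1/4) = 0.784.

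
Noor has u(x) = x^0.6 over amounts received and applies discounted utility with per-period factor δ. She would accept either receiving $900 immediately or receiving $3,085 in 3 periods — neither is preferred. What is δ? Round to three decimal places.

δ ≈ 0.782

The payoff in 3 periods is discounted by δ^3, so u(900) = δ^3·u(3085) and δ^3 = u(900)/u(3085).
With u(x) = x^0.6: δ^3 = 900^0.6/3085^0.6 = (900/3085)^0.6 = 0.47752.
Taking the cube root: δ = 0.47752^(1/3) ≈ 0.782.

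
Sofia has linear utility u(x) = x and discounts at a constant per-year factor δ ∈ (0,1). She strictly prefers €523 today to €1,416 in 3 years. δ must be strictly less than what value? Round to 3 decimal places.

δ < 0.717

The preference means 523 > δ^3·1416.
Hence δ^3 < 523/1416 = 0.36935, and x ↦ x^(1/3) is increasing on (0,∞).
δ < (523/1416)^(1/3) ≈ 0.717.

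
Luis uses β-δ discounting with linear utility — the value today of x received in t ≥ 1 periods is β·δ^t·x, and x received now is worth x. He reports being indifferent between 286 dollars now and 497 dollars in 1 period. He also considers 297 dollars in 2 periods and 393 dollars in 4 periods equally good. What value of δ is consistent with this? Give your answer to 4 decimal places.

From the later pair, β·δ^2·297 = β·δ^4·393; dividing through, δ^2 = 297/393 = 0.75573, so δ = 0.86932.

δ ≈ 0.8693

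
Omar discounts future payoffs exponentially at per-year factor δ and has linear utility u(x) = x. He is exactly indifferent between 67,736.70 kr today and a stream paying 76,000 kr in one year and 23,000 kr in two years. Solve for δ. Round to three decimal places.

δ ≈ 0.730

Equating present values: 67736.70 = 76000δ + 23000δ².
So 23000δ² + 76000δ − 67736.70 = 0.
The positive root is δ = [−76000 + √(76000² + 4·23000·67736.70)] / (2·23000) = (−76000 + 109580.000)/46000 ≈ 0.730.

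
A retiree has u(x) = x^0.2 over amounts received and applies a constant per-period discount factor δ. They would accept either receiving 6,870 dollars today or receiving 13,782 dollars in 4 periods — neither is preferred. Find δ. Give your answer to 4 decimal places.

The payoff in 4 periods is discounted by δ^4, so u(6870) = δ^4·u(13782) and δ^4 = u(6870)/u(13782).
Since u(x) = x^0.2, δ^4 = (6870/13782)^0.2 = 0.49848^0.2 = 0.87002.
Taking the 4th root: δ = 0.87002^(1/4) ≈ 0.9658.

δ ≈ 0.9658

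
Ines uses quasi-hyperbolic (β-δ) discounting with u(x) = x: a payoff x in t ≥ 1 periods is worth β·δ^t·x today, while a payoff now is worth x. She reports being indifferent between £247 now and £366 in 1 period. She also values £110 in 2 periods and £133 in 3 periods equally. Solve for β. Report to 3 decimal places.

β ≈ 0.816

The second indifference involves only future payoffs, so β cancels: β·δ^2·110 = β·δ^3·133, giving δ = 110/133 = 0.82707.
Substituting δ into 247 = β·δ·366: β = 247/(302.707) ≈ 0.816.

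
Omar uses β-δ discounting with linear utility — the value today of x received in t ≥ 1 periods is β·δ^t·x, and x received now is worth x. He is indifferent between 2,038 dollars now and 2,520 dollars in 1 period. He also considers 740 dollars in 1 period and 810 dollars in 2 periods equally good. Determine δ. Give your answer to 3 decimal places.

The second indifference involves only future payoffs, so β cancels: β·δ^1·740 = β·δ^2·810, giving δ = 740/810 = 0.91358.

δ ≈ 0.914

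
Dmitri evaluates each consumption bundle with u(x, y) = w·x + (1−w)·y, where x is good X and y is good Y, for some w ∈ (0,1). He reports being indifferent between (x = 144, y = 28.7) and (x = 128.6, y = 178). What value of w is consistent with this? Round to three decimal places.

u(144,28.7) = u(128.6,178) means w·144 + (1−w)·28.7 = w·128.6 + (1−w)·178.
w·(144−128.6) = (1−w)·(178−28.7), i.e. w·15.4 = (1−w)·149.3.
The marginal rate of substitution is 149.3/15.4, so w = 149.3/(15.4+149.3) = 0.906.

w = 0.906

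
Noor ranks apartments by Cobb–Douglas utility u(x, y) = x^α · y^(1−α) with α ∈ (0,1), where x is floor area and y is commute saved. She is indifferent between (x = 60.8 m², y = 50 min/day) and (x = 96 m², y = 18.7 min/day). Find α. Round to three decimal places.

α ≈ 0.683

The Cobb–Douglas utilities coincide, so 60.8^α·50^(1−α) = 96^α·18.7^(1−α).
Rearrange to (60.8/96)^α = (18.7/50)^(1−α) and take logs: α·-0.456758 = (1−α)·-0.983499.
Thus α·(-1.440257) = -0.983499, so α = -0.983499/-1.440257 ≈ 0.683.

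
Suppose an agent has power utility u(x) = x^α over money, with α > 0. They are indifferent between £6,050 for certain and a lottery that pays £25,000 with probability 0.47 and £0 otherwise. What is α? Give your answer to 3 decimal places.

α ≈ 0.532

Since u(0) = 0, the lottery's EU is 0.47·25000^α.
Setting u(6050) equal to that: 6050^α = 0.47·25000^α ⇒ (6050/25000)^α = 0.47.
Taking logs: α·ln(6050/25000) = ln(0.47), so α = -0.755023 / -1.418818 ≈ 0.532.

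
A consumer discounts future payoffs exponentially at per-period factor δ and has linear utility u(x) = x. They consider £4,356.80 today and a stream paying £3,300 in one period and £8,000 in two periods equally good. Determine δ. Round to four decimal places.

Equating present values: 4356.80 = 3300δ + 8000δ².
Rearranged: 8000δ² + 3300δ − 4356.80 = 0.
By the quadratic formula (taking the positive root), δ = (−3300 + √150307600.00) / 16000 ≈ 0.5600.

δ ≈ 0.5600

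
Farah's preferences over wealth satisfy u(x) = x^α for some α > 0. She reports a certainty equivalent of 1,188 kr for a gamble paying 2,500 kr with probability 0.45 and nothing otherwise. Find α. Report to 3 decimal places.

The lottery's expected utility is 0.45·u(2500) + 0.55·u(0) = 0.45·2500^α (since u(0) = 0 for α > 0).
Equating: 1188^α = 0.45·2500^α, i.e. 0.4752^α = 0.45.
Taking logs: α·ln(1188/2500) = ln(0.45), so α = -0.798508 / -0.744020 ≈ 1.073.

α ≈ 1.073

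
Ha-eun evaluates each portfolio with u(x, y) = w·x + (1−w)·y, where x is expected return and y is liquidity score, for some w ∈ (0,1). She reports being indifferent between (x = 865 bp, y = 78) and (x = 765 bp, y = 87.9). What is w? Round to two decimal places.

w = 0.09

Indifference: w·865 + (1−w)·78 = w·765 + (1−w)·87.9.
w·(865−765) = (1−w)·(87.9−78), i.e. w·100 = (1−w)·9.9.
So w/(1−w) = 9.9/100 = 0.0990, giving w = 9.9/(100+9.9) = 0.09.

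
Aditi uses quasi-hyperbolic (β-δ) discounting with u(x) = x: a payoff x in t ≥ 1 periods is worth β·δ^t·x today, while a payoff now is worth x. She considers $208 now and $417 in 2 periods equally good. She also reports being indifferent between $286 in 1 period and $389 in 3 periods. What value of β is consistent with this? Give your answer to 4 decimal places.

From the later pair, β·δ^1·286 = β·δ^3·389; dividing through, δ^2 = 286/389 = 0.73522, so δ = 0.85745.
Substituting δ into 208 = β·δ^2·417: β = 208/(306.586) ≈ 0.6784.

β ≈ 0.6784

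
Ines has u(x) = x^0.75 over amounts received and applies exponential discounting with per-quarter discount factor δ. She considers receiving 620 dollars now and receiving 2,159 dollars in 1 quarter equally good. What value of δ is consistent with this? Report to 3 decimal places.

Indifference means u(620) = δ · u(2159), so δ = u(620)/u(2159).
With u(x) = x^0.75: δ = 620^0.75/2159^0.75 = (620/2159)^0.75 = 0.39229.

δ ≈ 0.392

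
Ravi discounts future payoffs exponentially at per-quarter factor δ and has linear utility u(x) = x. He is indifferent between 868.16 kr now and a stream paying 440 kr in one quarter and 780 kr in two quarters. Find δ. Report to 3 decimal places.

Equating present values: 868.16 = 440δ + 780δ².
Rearranged: 780δ² + 440δ − 868.16 = 0.
δ = (−440 + √(440² + 4·780·868.16)) / (2·780) = (−440 + √2902259.20) / 1560 ≈ 0.810.

δ ≈ 0.810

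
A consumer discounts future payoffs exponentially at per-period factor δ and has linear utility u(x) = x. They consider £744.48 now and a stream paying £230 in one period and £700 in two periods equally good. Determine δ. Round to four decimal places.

Present value of the stream is 230·δ + 700·δ². Indifference gives 230δ + 700δ² = 744.48.
That is, 700δ² + 230δ − 744.48 = 0, a quadratic in δ.
δ = (−230 + √(230² + 4·700·744.48)) / (2·700) = (−230 + √2137444.00) / 1400 ≈ 0.8800.

δ ≈ 0.8800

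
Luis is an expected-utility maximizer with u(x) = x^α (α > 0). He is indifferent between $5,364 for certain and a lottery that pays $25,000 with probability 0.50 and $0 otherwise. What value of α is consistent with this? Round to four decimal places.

The lottery's expected utility is 0.50·u(25000) + 0.50·u(0) = 0.50·25000^α (since u(0) = 0 for α > 0).
Indifference: 5364^α = 0.50·25000^α, so (5364/25000)^α = 0.50.
Taking logs: α·ln(5364/25000) = ln(0.50), so α = -0.6931472 / -1.5391659 ≈ 0.4503.

α ≈ 0.4503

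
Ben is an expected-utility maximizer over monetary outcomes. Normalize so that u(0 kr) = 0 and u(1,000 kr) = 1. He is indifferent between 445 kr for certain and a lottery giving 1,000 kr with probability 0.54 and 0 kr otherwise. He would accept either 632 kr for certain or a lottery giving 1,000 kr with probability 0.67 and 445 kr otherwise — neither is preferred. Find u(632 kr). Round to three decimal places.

0.848

First, u(445 kr) = 0.54·u(1,000 kr) + 0.46·u(0 kr) = 0.54.
The second indifference gives u(632 kr) = 0.67·u(1,000 kr) + 0.33·u(445 kr) = 0.67·1.00 + 0.33·0.54 = 0.8482.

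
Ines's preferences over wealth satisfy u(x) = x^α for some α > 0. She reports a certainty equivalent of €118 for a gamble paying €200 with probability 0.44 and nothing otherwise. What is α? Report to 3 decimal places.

Since u(0) = 0, the lottery's EU is 0.44·200^α.
Setting u(118) equal to that: 118^α = 0.44·200^α ⇒ (118/200)^α = 0.44.
α = ln(0.44) / ln(118/200) = -0.820981/-0.527633 ≈ 1.556.

α ≈ 1.556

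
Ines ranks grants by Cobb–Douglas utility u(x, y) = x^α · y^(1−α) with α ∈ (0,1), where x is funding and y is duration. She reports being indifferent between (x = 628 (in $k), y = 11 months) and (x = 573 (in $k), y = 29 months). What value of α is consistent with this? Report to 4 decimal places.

α ≈ 0.9136

Set the two utilities equal: 628^α·11^(1−α) = 573^α·29^(1−α).
Taking logs: α·ln 628 + (1−α)·ln 11 = α·ln 573 + (1−α)·ln 29, i.e. α·0.0916544 = (1−α)·0.9694006.
Thus α·(1.0610550) = 0.9694006, so α = 0.9694006/1.0610550 ≈ 0.9136.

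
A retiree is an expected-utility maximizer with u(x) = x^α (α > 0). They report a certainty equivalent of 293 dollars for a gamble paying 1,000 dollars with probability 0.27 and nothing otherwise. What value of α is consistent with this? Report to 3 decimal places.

The lottery's expected utility is 0.27·u(1000) + 0.73·u(0) = 0.27·1000^α (since u(0) = 0 for α > 0).
Equating: 293^α = 0.27·1000^α, i.e. 0.2930^α = 0.27.
Take logs: α = ln 0.27 / ln(293/1000) ≈ 1.06659.

α ≈ 1.067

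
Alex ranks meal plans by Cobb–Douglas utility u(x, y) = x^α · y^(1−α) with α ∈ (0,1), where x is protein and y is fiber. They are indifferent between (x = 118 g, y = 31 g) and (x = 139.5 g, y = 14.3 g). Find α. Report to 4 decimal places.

Indifference: 118^α · 31^(1−α) = 139.5^α · 14.3^(1−α).
Rearrange to (118/139.5)^α = (14.3/31)^(1−α) and take logs: α·-0.1673800 = (1−α)·-0.7737277.
With A = -0.1673800 and B = -0.7737277: α·A = (1−α)·B, so α = B/(A+B) = -0.7737277/-0.9411077 ≈ 0.8221.

α ≈ 0.8221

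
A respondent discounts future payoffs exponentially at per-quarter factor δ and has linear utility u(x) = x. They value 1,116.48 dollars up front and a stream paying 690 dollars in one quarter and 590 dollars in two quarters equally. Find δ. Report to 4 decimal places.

δ ≈ 0.9100

Equating present values: 1116.48 = 690δ + 590δ².
Rearranged: 590δ² + 690δ − 1116.48 = 0.
δ = (−690 + √(690² + 4·590·1116.48)) / (2·590) = (−690 + √3110992.80) / 1180 ≈ 0.9100.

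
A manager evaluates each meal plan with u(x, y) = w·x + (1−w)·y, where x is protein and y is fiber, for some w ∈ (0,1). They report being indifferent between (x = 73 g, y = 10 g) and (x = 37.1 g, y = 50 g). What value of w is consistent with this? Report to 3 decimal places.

w = 0.527

Indifference: w·73 + (1−w)·10 = w·37.1 + (1−w)·50.
Rearranging, 35.9·w − 40·(1−w) = 0.
So w/(1−w) = 40/35.9 = 1.1142, giving w = 40/(35.9+40) = 0.527.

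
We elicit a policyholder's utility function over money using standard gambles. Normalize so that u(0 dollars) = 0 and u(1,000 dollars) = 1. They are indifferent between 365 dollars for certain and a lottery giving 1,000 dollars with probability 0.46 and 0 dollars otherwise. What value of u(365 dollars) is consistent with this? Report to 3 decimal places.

0.460

u(365 dollars) equals the lottery's expected utility: 0.46·1 + 0.54·0 = 0.46.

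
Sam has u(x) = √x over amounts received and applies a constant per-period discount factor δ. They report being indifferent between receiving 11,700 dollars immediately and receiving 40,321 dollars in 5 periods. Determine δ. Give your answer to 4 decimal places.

δ ≈ 0.8836

Indifference means u(11700) = δ^5 · u(40321), so δ^5 = u(11700)/u(40321).
Since u(x) = √x, δ^5 = √(11700/40321) = 0.53868.
Taking the 5th root: δ = 0.53868^(1/5) ≈ 0.8836.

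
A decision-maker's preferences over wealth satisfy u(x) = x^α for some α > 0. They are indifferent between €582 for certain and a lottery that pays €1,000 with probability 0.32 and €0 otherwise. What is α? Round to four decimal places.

Since u(0) = 0, the lottery's EU is 0.32·1000^α.
Indifference: 582^α = 0.32·1000^α, so (582/1000)^α = 0.32.
Take logs: α = ln 0.32 / ln(582/1000) ≈ 2.105055.

α ≈ 2.1051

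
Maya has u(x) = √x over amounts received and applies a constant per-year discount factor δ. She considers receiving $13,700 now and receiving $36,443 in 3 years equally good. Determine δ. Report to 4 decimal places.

Equating discounted utilities: u(13700) = δ^3·u(36443) ⇒ δ^3 = u(13700)/u(36443).
Since u(x) = √x, δ^3 = √(13700/36443) = 0.61313.
Hence δ = (0.61313)^(1/3) = 0.849541.

δ ≈ 0.8495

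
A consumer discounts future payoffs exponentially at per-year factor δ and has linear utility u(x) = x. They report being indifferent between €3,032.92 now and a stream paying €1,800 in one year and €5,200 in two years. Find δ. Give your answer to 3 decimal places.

The stream is worth 1800δ + 5200δ² today, so 1800δ + 5200δ² = 3032.92.
That is, 5200δ² + 1800δ − 3032.92 = 0, a quadratic in δ.
The positive root is δ = [−1800 + √(1800² + 4·5200·3032.92)] / (2·5200) = (−1800 + 8144.000)/10400 ≈ 0.610.

δ ≈ 0.610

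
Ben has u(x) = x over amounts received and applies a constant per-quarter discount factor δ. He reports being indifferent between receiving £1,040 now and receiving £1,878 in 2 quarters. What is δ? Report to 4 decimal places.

The payoff in 2 quarters is discounted by δ^2, so u(1040) = δ^2·u(1878) and δ^2 = u(1040)/u(1878).
With u(x) = x: δ^2 = 1040/1878 = 0.55378.
Hence δ = (0.55378)^(1/2) = 0.744164.

δ ≈ 0.7442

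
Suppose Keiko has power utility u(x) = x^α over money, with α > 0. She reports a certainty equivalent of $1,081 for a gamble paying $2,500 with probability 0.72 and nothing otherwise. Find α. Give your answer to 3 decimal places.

α ≈ 0.392

The lottery's expected utility is 0.72·u(2500) + 0.28·u(0) = 0.72·2500^α (since u(0) = 0 for α > 0).
Equating: 1081^α = 0.72·2500^α, i.e. 0.4324^α = 0.72.
Take logs: α = ln 0.72 / ln(1081/2500) ≈ 0.39182.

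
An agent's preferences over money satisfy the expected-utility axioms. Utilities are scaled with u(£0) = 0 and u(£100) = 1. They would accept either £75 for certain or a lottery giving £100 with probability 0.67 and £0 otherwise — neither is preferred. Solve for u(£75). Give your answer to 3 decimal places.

u(£75) equals the lottery's expected utility: 0.67·1 + 0.33·0 = 0.67.

0.670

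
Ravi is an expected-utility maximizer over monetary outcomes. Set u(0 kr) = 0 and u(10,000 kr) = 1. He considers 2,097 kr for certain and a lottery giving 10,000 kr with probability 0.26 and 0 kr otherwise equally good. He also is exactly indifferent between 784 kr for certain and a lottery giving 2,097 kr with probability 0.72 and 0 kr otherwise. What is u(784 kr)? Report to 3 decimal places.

The first gamble pins u(2,097 kr): it must equal 0.26·1 + 0.74·0 = 0.26.
Then u(784 kr) = 0.72·u(2,097 kr) + 0.28·u(0 kr) = 0.72·0.26 + 0.28·0.00 = 0.1872.

0.187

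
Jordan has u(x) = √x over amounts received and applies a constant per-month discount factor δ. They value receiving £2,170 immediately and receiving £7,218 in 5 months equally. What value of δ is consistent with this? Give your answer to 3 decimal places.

δ ≈ 0.887

The payoff in 5 months is discounted by δ^5, so u(2170) = δ^5·u(7218) and δ^5 = u(2170)/u(7218).
With u(x) = √x: δ^5 = √2170/√7218 = √(2170/7218) = 0.54830.
Hence δ = (0.54830)^(1/5) = 0.88676.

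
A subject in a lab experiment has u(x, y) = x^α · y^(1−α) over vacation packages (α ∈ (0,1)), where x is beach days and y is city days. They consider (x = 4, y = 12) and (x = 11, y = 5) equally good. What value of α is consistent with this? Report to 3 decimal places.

α ≈ 0.464

Indifference: 4^α · 12^(1−α) = 11^α · 5^(1−α).
Rearrange to (4/11)^α = (5/12)^(1−α) and take logs: α·-1.011601 = (1−α)·-0.875469.
So α/(1−α) = (-0.875469)/(-1.011601) = 0.865429, and α = 0.865429/1.865429 ≈ 0.464.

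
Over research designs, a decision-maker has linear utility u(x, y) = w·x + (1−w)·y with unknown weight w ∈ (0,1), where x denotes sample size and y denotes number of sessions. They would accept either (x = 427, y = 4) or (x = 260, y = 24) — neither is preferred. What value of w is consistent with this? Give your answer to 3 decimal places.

Indifference: w·427 + (1−w)·4 = w·260 + (1−w)·24.
Collecting terms: w·167 = (1−w)·20.
The marginal rate of substitution is 20/167, so w = 20/(167+20) = 0.107.

w = 0.107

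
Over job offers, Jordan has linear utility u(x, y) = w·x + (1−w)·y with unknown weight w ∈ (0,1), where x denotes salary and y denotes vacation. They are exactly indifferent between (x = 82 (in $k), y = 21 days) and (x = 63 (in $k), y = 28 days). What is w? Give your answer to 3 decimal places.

Equating utilities: w·82 + (1−w)·21 = w·63 + (1−w)·28.
Rearranging, 19·w − 7·(1−w) = 0.
The marginal rate of substitution is 7/19, so w = 7/(19+7) = 0.269.

w = 0.269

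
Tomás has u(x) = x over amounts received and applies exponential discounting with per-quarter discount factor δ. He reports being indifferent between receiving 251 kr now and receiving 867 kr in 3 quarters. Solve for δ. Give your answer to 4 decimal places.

The payoff in 3 quarters is discounted by δ^3, so u(251) = δ^3·u(867) and δ^3 = u(251)/u(867).
With u(x) = x: δ^3 = 251/867 = 0.28950.
Taking the cube root: δ = 0.28950^(1/3) ≈ 0.6615.

δ ≈ 0.6615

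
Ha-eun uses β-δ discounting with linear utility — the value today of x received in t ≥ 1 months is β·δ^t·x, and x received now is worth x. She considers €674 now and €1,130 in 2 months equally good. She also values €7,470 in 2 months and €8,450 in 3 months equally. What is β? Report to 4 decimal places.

β ≈ 0.7632

From the later pair, β·δ^2·7470 = β·δ^3·8450; dividing through, δ = 7470/8450 = 0.88402.
Now use the now-vs-future pair: 674 = β·δ^2·1130 gives β = 674/(0.78150·1130) ≈ 0.7632.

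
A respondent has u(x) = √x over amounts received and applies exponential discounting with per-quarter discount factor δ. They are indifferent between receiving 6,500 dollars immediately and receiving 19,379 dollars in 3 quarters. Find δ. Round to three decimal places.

δ ≈ 0.834

Indifference means u(6500) = δ^3 · u(19379), so δ^3 = u(6500)/u(19379).
Since u(x) = √x, δ^3 = √(6500/19379) = 0.57915.
So δ = 0.57915^(1/3) ≈ 0.834.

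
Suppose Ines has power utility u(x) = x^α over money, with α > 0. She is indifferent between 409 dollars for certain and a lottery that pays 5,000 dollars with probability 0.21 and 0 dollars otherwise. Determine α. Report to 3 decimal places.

α ≈ 0.623

Since u(0) = 0, the lottery's EU is 0.21·5000^α.
Equating: 409^α = 0.21·5000^α, i.e. 0.0818^α = 0.21.
Taking logs: α·ln(409/5000) = ln(0.21), so α = -1.560648 / -2.503478 ≈ 0.623.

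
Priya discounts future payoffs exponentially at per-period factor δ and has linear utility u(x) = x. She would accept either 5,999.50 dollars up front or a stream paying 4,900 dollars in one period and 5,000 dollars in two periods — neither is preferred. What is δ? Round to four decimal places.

Equating present values: 5999.50 = 4900δ + 5000δ².
That is, 5000δ² + 4900δ − 5999.50 = 0, a quadratic in δ.
By the quadratic formula (taking the positive root), δ = (−4900 + √144000000.00) / 10000 ≈ 0.7100.

δ ≈ 0.7100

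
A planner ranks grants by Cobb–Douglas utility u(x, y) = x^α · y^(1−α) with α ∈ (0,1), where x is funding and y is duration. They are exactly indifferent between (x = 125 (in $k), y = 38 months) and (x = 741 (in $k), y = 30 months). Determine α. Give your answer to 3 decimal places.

Indifference: 125^α · 38^(1−α) = 741^α · 30^(1−α).
Taking logs: α·ln 125 + (1−α)·ln 38 = α·ln 741 + (1−α)·ln 30, i.e. α·-1.779687 = (1−α)·-0.236389.
So α/(1−α) = (-0.236389)/(-1.779687) = 0.132826, and α = 0.132826/1.132826 ≈ 0.117.

α ≈ 0.117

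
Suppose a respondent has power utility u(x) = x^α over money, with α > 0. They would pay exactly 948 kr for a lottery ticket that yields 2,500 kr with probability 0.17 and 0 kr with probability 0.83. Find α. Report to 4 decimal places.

α ≈ 1.8273

Since u(0) = 0, the lottery's EU is 0.17·2500^α.
Indifference: 948^α = 0.17·2500^α, so (948/2500)^α = 0.17.
α = ln(0.17) / ln(948/2500) = -1.7719568/-0.9696915 ≈ 1.8273.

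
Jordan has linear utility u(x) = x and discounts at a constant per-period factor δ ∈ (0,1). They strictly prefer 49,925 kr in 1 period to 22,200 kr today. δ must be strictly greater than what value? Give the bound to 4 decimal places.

δ > 0.4447

The preference means 22200 < δ·49925.
Dividing through by 49925 gives δ > 0.44467.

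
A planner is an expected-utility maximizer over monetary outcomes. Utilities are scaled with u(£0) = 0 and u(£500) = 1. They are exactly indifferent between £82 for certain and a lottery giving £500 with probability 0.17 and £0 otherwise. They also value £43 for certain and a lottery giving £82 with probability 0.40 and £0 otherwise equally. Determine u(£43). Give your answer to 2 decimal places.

0.07

From the first indifference, u(£82) = 0.17·u(£500) + 0.83·u(£0) = 0.17·1 + 0.83·0 = 0.17.
Then u(£43) = 0.40·u(£82) + 0.60·u(£0) = 0.40·0.17 + 0.60·0.00 = 0.0680.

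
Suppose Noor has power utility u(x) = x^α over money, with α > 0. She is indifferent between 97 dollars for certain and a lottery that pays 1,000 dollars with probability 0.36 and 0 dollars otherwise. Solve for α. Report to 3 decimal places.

α ≈ 0.438

The lottery's expected utility is 0.36·u(1000) + 0.64·u(0) = 0.36·1000^α (since u(0) = 0 for α > 0).
Equating: 97^α = 0.36·1000^α, i.e. 0.0970^α = 0.36.
Taking logs: α·ln(97/1000) = ln(0.36), so α = -1.021651 / -2.333044 ≈ 0.438.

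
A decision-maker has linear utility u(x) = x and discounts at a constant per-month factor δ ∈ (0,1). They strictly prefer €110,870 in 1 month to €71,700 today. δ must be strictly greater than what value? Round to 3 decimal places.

Comparing present values: 71700 < δ·110870.
Dividing through by 110870 gives δ > 0.64670.

δ > 0.647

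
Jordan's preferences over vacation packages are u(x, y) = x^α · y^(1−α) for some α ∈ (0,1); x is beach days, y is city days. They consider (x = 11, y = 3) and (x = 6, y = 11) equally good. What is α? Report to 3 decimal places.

Set the two utilities equal: 11^α·3^(1−α) = 6^α·11^(1−α).
Rearrange to (11/6)^α = (11/3)^(1−α) and take logs: α·0.606136 = (1−α)·1.299283.
Thus α·(1.905419) = 1.299283, so α = 1.299283/1.905419 ≈ 0.682.

α ≈ 0.682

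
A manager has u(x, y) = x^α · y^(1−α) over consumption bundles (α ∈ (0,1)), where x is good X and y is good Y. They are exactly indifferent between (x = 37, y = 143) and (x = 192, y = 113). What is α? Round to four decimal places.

α ≈ 0.1251

Set the two utilities equal: 37^α·143^(1−α) = 192^α·113^(1−α).
Rearrange to (37/192)^α = (113/143)^(1−α) and take logs: α·-1.6465775 = (1−α)·-0.2354568.
With A = -1.6465775 and B = -0.2354568: α·A = (1−α)·B, so α = B/(A+B) = -0.2354568/-1.8820343 ≈ 0.1251.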